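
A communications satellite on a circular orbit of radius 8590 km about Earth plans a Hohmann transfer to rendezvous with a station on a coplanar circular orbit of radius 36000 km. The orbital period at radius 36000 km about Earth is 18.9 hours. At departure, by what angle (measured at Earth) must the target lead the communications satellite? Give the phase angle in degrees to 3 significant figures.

From Kepler's third law T² = 4π²r³/μ at r = 36000 km, T = 18.9 hours = 18.9 × 3600 s = 68040 s: μ = 4π²r³/T² = 3.97868×10^5 km³/s².
Semi-major axis of the transfer orbit: a_t = (8590 + 36000)/2 = 22295 km.
The half-period of the transfer ellipse is t = π√(a_t³/μ) = 16580 s.
Target angular speed ω₂ = √(μ/r₂³) = 9.2345×10^-5 rad/s.
Angle swept by the target during transfer: ω₂·t = 1.5311 rad = 87.73°.
The communications satellite traverses 180° on the transfer ellipse, so the target must lead by 180° − 87.73° = 92.3°.

φ = 92.3°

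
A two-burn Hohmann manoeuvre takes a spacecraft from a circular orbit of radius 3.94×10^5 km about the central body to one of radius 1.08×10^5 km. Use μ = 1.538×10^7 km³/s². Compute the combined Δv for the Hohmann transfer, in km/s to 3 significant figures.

Semi-major axis of the transfer orbit: a_t = (3.940×10^5 + 1.080×10^5)/2 = 2.510×10^5 km.
Circular speed at r₁: v₁ = √(μ/r₁) = √(1.538×10^7/3.940×10^5) = 6.2478 km/s.
On the transfer ellipse at r₁, vis-viva equation gives v_a = √[μ(2/r₁ − 1/a_t)] = 4.0983 km/s.
First burn Δv₁ = |v_a − v₁| = 2.1495 km/s.
Circular speed at r₂: v₂ = √(μ/r₂) = 11.9335 km/s.
Transfer-orbit speed at r₂: v_p = √[μ(2/r₂ − 1/a_t)] = 14.9513 km/s.
Second burn Δv₂ = |v₂ − v_p| = 3.0178 km/s.
Total Δv = Δv₁ + Δv₂ = 5.167 km/s.

Δv = 5.17 km/s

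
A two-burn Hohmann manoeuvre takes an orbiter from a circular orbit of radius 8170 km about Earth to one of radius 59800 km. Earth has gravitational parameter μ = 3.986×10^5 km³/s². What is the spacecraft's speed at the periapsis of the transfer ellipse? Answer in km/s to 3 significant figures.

v = 9.27 km/s

The Hohmann ellipse has a_t = (r₁ + r₂)/2 = 33985 km.
At periapsis, r = 8170 km.
From the vis-viva equation, v = √[μ(2/r − 1/a_t)] = 9.265 km/s.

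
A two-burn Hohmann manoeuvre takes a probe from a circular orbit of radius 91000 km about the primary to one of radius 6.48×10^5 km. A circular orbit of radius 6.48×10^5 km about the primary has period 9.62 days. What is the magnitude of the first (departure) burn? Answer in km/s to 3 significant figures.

Δv₁ = 4.24 km/s

From Kepler's third law T² = 4π²r³/μ at r = 6.48×10^5 km, T = 9.62 days = 9.62 × 86400 s = 8.31168×10^5 s: μ = 4π²r³/T² = 1.55492×10^7 km³/s².
The Hohmann ellipse has a_t = (r₁ + r₂)/2 = 3.695×10^5 km.
On the circular orbit at r = 91000 km, v_c = √(μ/r) = 13.072 km/s.
Transfer-orbit speed at the same r (vis-viva, a = a_t): v_t = √[μ(2/r − 1/a_t)] = 17.311 km/s.
Δv₁ = |v_t − v_c| = |17.311 − 13.072| = 4.239 km/s.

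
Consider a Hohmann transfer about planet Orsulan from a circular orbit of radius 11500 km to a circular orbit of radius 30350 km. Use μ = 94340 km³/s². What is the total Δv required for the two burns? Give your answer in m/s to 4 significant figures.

Transfer-ellipse semi-major axis a_t = (r₁ + r₂)/2 = (11500 + 30350)/2 = 20925 km.
At r₁ the circular-orbit speed is v₁ = √(μ/r₁) = 2.8642 km/s.
Transfer-orbit speed at r₁ (vis-viva): v_p = √[μ(2/r₁ − 1/a_t)] = 3.4494 km/s.
First burn Δv₁ = |v_p − v₁| = 0.5852 km/s.
Circular speed at r₂: v₂ = √(μ/r₂) = 1.763 km/s.
Transfer-orbit speed at r₂: v_a = √[μ(2/r₂ − 1/a_t)] = 1.307 km/s.
Second burn Δv₂ = |v₂ − v_a| = 0.4560 km/s.
Δv = Δv₁ + Δv₂ = 0.5852 + 0.4560 = 1.041 km/s.

Δv = 1041 m/s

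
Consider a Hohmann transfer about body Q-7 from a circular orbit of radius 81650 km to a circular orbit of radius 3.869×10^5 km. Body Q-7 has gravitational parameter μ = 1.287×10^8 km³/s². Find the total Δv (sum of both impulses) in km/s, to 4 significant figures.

Δv = 18.79 km/s

Transfer-ellipse semi-major axis a_t = (r₁ + r₂)/2 = (81650 + 3.869×10^5)/2 = 2.34275×10^5 km.
Circular speed at r₁: v₁ = √(μ/r₁) = √(1.287×10^8/81650) = 39.70 km/s.
On the transfer ellipse at r₁, v² = μ(2/r − 1/a) gives v_p = √[μ(2/r₁ − 1/a_t)] = 51.02 km/s.
First burn Δv₁ = |v_p − v₁| = 11.32 km/s.
Circular speed at r₂: v₂ = √(μ/r₂) = 18.2385 km/s.
Transfer-orbit speed at r₂: v_a = √[μ(2/r₂ − 1/a_t)] = 10.7673 km/s.
Second burn Δv₂ = |v₂ − v_a| = 7.471 km/s.
Δv = Δv₁ + Δv₂ = 11.32 + 7.471 = 18.79 km/s.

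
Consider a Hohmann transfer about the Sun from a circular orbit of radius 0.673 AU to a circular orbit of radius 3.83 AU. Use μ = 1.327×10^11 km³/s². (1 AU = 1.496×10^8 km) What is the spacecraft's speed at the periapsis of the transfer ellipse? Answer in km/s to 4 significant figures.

v = 47.35 km/s

In km: r₁ = 0.673 × 1.496×10^8 = 1.006808×10^8 km; r₂ = 3.83 × 1.496×10^8 = 5.72968×10^8 km.
Semi-major axis of the transfer orbit: a_t = (1.006808×10^8 + 5.72968×10^8)/2 = 3.368244×10^8 km.
At periapsis, r = 1.006808×10^8 km.
Applying v² = μ(2/r − 1/a_t): v = 47.35 km/s.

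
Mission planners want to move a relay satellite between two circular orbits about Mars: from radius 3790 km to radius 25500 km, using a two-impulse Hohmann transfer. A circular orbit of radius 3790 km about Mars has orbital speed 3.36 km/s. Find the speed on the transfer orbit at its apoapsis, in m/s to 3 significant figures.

v = 659 m/s

From the circular-orbit relation v² = μ/r at r = 3790 km: μ = v²r = (3.36)² × 3790 = 42787.6 km³/s².
Semi-major axis of the transfer orbit: a_t = (3790 + 25500)/2 = 14645 km.
The apoapsis of the transfer ellipse is at r = 25500 km.
Vis-viva: v = √[μ(2/r − 1/a_t)] = √[42787.6 × (2/25500 − 1/14645)] = 0.6590 km/s.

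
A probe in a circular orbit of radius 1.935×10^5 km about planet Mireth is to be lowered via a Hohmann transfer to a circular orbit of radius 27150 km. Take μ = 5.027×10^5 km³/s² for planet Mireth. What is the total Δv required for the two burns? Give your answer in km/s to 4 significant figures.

Δv = 2.208 km/s

The Hohmann ellipse has a_t = (r₁ + r₂)/2 = 1.10325×10^5 km.
At r₁ the circular-orbit speed is v₁ = √(μ/r₁) = 1.6118 km/s.
On the transfer ellipse at r₁, vis-viva equation gives v_a = √[μ(2/r₁ − 1/a_t)] = 0.79958 km/s.
First burn Δv₁ = |v_a − v₁| = 0.8122 km/s.
At r₂, v₂ = √(μ/r₂) = 4.303 km/s.
Transfer-orbit speed at r₂: v_p = √[μ(2/r₂ − 1/a_t)] = 5.699 km/s.
Second burn Δv₂ = |v₂ − v_p| = 1.396 km/s.
Δv = Δv₁ + Δv₂ = 0.8122 + 1.396 = 2.208 km/s.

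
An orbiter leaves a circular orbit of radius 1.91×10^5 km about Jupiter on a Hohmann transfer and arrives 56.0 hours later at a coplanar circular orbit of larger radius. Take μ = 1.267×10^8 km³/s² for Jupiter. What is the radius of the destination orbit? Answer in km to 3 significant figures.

Transfer time t = 56.0 hours = 2.016×10^5 s, and t = π√(a_t³/μ).
So a_t = (μ t²/π²)^(1/3) = (1.267×10^8 × (2.016×10^5)² / π²)^(1/3) = 8.0504×10^5 km.
Since a_t = (r₁ + r₂)/2, r₂ = 2a_t − r₁ = 2×8.0504×10^5 − 1.910×10^5 = 1.41908×10^6 km.

r₂ = 1.42×10^6 km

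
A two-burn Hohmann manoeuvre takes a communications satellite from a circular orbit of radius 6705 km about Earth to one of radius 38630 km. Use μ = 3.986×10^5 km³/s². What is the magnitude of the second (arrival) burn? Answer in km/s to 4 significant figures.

Δv₂ = 1.465 km/s

Semi-major axis of the transfer orbit: a_t = (6705 + 38630)/2 = 22667.5 km.
Circular speed at r = 38630 km: v_c = √(μ/r) = 3.212 km/s.
Vis-viva on the transfer ellipse at r = 38630 km gives v_t = √[μ(2/r − 1/a_t)] = 1.747 km/s.
Δv₂ = |v_t − v_c| = |1.747 − 3.212| = 1.465 km/s.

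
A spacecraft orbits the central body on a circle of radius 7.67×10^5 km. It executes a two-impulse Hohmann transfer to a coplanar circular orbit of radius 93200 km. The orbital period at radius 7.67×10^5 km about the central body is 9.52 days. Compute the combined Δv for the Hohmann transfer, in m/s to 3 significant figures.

From Kepler's third law T² = 4π²r³/μ at r = 7.67×10^5 km, T = 9.52 days = 9.52 × 86400 s = 8.22528×10^5 s: μ = 4π²r³/T² = 2.63296×10^7 km³/s².
The Hohmann ellipse has a_t = (r₁ + r₂)/2 = 4.301×10^5 km.
Circular speed at r₁: v₁ = √(μ/r₁) = √(2.63296×10^7/7.670×10^5) = 5.859 km/s.
On the transfer ellipse at r₁, vis-viva gives v_a = √[μ(2/r₁ − 1/a_t)] = 2.727 km/s.
First burn Δv₁ = |v_a − v₁| = 3.132 km/s.
Circular speed at r₂: v₂ = √(μ/r₂) = 16.808 km/s.
Transfer-orbit speed at r₂: v_p = √[μ(2/r₂ − 1/a_t)] = 22.445 km/s.
Second burn Δv₂ = |v₂ − v_p| = 5.637 km/s.
Δv = Δv₁ + Δv₂ = 3.132 + 5.637 = 8.769 km/s.

Δv = 8770 m/s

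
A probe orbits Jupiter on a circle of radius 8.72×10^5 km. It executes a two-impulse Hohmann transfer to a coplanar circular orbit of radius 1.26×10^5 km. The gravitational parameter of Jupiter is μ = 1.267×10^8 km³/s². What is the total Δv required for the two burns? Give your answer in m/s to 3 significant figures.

Δv = 16200 m/s

Semi-major axis of the transfer orbit: a_t = (8.720×10^5 + 1.260×10^5)/2 = 4.990×10^5 km.
Circular speed at r₁: v₁ = √(μ/r₁) = √(1.267×10^8/8.720×10^5) = 12.054 km/s.
Transfer-orbit speed at r₁ (v² = μ(2/r − 1/a)): v_a = √[μ(2/r₁ − 1/a_t)] = 6.0571 km/s.
First burn Δv₁ = |v_a − v₁| = 5.997 km/s.
At r₂, v₂ = √(μ/r₂) = 31.71 km/s.
Transfer-orbit speed at r₂: v_p = √[μ(2/r₂ − 1/a_t)] = 41.92 km/s.
Second burn Δv₂ = |v₂ − v_p| = 10.21 km/s.
Total Δv = Δv₁ + Δv₂ = 16.21 km/s.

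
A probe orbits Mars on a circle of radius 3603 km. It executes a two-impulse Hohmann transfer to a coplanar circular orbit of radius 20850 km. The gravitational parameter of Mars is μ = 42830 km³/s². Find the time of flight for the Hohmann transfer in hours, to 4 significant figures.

The Hohmann ellipse has a_t = (r₁ + r₂)/2 = 12226.5 km.
Half the transfer-orbit period gives t = π√(a_t³/μ) = 20522 s.
Converting: 20522 s ÷ 3600 s/hour = 5.701 hours.

t = 5.701 hours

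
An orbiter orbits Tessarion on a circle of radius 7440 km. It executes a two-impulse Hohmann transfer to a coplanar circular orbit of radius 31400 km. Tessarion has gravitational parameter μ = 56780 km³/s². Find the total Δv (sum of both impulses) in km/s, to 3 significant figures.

The Hohmann ellipse has a_t = (r₁ + r₂)/2 = 19420 km.
At r₁ the circular-orbit speed is v₁ = √(μ/r₁) = 2.7626 km/s.
On the transfer ellipse at r₁, vis-viva equation gives v_p = √[μ(2/r₁ − 1/a_t)] = 3.5128 km/s.
First burn Δv₁ = |v_p − v₁| = 0.7502 km/s.
Circular speed at r₂: v₂ = √(μ/r₂) = 1.3447 km/s.
Transfer-orbit speed at r₂: v_a = √[μ(2/r₂ − 1/a_t)] = 0.83233 km/s.
Second burn Δv₂ = |v₂ − v_a| = 0.5124 km/s.
Total Δv = Δv₁ + Δv₂ = 1.263 km/s.

Δv = 1.26 km/s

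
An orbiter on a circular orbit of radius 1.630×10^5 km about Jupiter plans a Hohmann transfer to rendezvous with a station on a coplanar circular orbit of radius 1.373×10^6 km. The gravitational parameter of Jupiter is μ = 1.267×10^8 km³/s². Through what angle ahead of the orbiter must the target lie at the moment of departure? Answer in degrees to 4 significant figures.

The Hohmann ellipse has a_t = (r₁ + r₂)/2 = 7.680×10^5 km.
Transfer time t = π√(a_t³/μ) = 1.8785×10^5 s.
Target angular speed ω₂ = √(μ/r₂³) = 6.9965×10^-6 rad/s.
Angle swept by the target during transfer: ω₂·t = 1.3143 rad = 75.30°.
The orbiter traverses 180° on the transfer ellipse, so the target must lead by 180° − 75.30° = 104.7°.

φ = 104.7°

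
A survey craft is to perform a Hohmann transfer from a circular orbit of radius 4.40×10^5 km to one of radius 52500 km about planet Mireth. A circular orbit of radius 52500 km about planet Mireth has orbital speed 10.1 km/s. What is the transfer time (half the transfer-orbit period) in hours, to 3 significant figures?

From the circular-orbit relation v² = μ/r at r = 52500 km: μ = v²r = (10.1)² × 52500 = 5.35552×10^6 km³/s².
Semi-major axis of the transfer orbit: a_t = (4.400×10^5 + 52500)/2 = 2.4625×10^5 km.
Half the transfer-orbit period gives t = π√(a_t³/μ) = 1.659×10^5 s.
Converting: 1.659×10^5 s ÷ 3600 s/hour = 46.1 hours.

t = 46.1 hours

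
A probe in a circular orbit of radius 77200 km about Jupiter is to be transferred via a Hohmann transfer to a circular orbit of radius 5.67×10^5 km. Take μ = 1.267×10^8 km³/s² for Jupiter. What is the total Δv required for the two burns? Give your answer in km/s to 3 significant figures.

Δv = 20.9 km/s

Semi-major axis of the transfer orbit: a_t = (77200 + 5.670×10^5)/2 = 3.221×10^5 km.
At r₁ the circular-orbit speed is v₁ = √(μ/r₁) = 40.51 km/s.
Transfer-orbit speed at r₁ (v² = μ(2/r − 1/a)): v_p = √[μ(2/r₁ − 1/a_t)] = 53.75 km/s.
First burn Δv₁ = |v_p − v₁| = 13.24 km/s.
Circular speed at r₂: v₂ = √(μ/r₂) = 14.948 km/s.
Transfer-orbit speed at r₂: v_a = √[μ(2/r₂ − 1/a_t)] = 7.3183 km/s.
Second burn Δv₂ = |v₂ − v_a| = 7.630 km/s.
Total Δv = Δv₁ + Δv₂ = 20.87 km/s.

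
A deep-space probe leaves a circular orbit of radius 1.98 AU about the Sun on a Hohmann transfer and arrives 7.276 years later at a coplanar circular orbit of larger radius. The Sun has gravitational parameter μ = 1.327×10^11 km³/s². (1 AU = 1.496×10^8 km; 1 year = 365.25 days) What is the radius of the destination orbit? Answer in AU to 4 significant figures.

In km: r₁ = 1.98 × 1.496×10^8 = 2.96208×10^8 km.
Transfer time t = 7.276 years × 365.25 × 86400 s = 2.296130976×10^8 s, and t = π√(a_t³/μ).
So a_t = (μ t²/π²)^(1/3) = (1.327×10^11 × (2.296130976×10^8)² / π²)^(1/3) = 8.9164×10^8 km.
Since a_t = (r₁ + r₂)/2, r₂ = 2a_t − r₁ = 2×8.9164×10^8 − 2.96208×10^8 = 1.487072×10^9 km.
In AU: r₂ = 1.487072×10^9 / 1.496×10^8 = 9.940 AU.

r₂ = 9.940 AU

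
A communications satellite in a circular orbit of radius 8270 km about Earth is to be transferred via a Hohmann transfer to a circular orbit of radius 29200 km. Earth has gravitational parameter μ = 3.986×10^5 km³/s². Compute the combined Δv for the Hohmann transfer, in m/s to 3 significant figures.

Semi-major axis of the transfer orbit: a_t = (8270 + 29200)/2 = 18735 km.
At r₁ the circular-orbit speed is v₁ = √(μ/r₁) = 6.9425 km/s.
Transfer-orbit speed at r₁ (v² = μ(2/r − 1/a)): v_p = √[μ(2/r₁ − 1/a_t)] = 8.6672 km/s.
First burn Δv₁ = |v_p − v₁| = 1.725 km/s.
At r₂, v₂ = √(μ/r₂) = 3.695 km/s.
Transfer-orbit speed at r₂: v_a = √[μ(2/r₂ − 1/a_t)] = 2.455 km/s.
Second burn Δv₂ = |v₂ − v_a| = 1.240 km/s.
Total Δv = Δv₁ + Δv₂ = 2.965 km/s.

Δv = 2960 m/s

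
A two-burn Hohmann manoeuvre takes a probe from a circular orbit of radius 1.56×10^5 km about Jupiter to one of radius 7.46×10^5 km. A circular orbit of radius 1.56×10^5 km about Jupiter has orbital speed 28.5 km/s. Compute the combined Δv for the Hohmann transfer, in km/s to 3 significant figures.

From the circular-orbit relation v² = μ/r at r = 1.56×10^5 km: μ = v²r = (28.5)² × 1.56×10^5 = 1.26711×10^8 km³/s².
Semi-major axis of the transfer orbit: a_t = (1.560×10^5 + 7.460×10^5)/2 = 4.510×10^5 km.
At r₁ the circular-orbit speed is v₁ = √(μ/r₁) = 28.500 km/s.
On the transfer ellipse at r₁, v² = μ(2/r − 1/a) gives v_p = √[μ(2/r₁ − 1/a_t)] = 36.654 km/s.
First burn Δv₁ = |v_p − v₁| = 8.154 km/s.
At r₂, v₂ = √(μ/r₂) = 13.033 km/s.
Transfer-orbit speed at r₂: v_a = √[μ(2/r₂ − 1/a_t)] = 7.6650 km/s.
Second burn Δv₂ = |v₂ − v_a| = 5.368 km/s.
Total Δv = Δv₁ + Δv₂ = 13.52 km/s.

Δv = 13.5 km/s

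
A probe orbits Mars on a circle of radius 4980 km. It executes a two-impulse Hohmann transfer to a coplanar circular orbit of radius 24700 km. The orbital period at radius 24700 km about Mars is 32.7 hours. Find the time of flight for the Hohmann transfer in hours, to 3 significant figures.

From Kepler's third law T² = 4π²r³/μ at r = 24700 km, T = 32.7 hours = 32.7 × 3600 s = 1.1772×10^5 s: μ = 4π²r³/T² = 42928.9 km³/s².
Semi-major axis of the transfer orbit: a_t = (4980 + 24700)/2 = 14840 km.
By Kepler's third law the transfer-orbit period is T = 2π√(a_t³/μ), so t = T/2 = 27410 s.
Converting: 27410 s ÷ 3600 s/hour = 7.61 hours.

t = 7.61 hours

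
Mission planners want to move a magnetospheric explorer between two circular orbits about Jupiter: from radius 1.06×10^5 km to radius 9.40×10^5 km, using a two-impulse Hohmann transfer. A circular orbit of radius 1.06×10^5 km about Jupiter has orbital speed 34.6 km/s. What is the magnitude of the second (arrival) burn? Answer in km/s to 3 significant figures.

Δv₂ = 6.39 km/s

From the circular-orbit relation v² = μ/r at r = 1.06×10^5 km: μ = v²r = (34.6)² × 1.06×10^5 = 1.26899×10^8 km³/s².
Semi-major axis of the transfer orbit: a_t = (1.060×10^5 + 9.400×10^5)/2 = 5.230×10^5 km.
On the circular orbit at r = 9.400×10^5 km, v_c = √(μ/r) = 11.619 km/s.
Vis-viva on the transfer ellipse at r = 9.400×10^5 km gives v_t = √[μ(2/r − 1/a_t)] = 5.2308 km/s.
Δv₂ = |v_t − v_c| = |5.2308 − 11.619| = 6.388 km/s.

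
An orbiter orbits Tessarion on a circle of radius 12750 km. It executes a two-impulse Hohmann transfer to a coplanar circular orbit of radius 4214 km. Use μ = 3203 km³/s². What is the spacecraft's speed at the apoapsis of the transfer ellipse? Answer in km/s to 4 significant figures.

Semi-major axis of the transfer orbit: a_t = (12750 + 4214)/2 = 8482 km.
At apoapsis, r = 12750 km.
From the vis-viva equation, v = √[μ(2/r − 1/a_t)] = 0.3533 km/s.

v = 0.3533 km/s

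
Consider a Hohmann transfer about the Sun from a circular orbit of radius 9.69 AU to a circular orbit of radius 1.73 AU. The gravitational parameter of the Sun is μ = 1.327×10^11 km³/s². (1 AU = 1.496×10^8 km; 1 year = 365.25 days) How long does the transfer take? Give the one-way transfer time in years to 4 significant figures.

t = 6.823 years

In km: r₁ = 9.69 × 1.496×10^8 = 1.449624×10^9 km; r₂ = 1.73 × 1.496×10^8 = 2.58808×10^8 km.
Semi-major axis of the transfer orbit: a_t = (1.449624×10^9 + 2.58808×10^8)/2 = 8.54216×10^8 km.
Transfer time t = π√(a_t³/μ) = π√((8.54216×10^8)³ / 1.327×10^11) = 2.1531×10^8 s.
Converting: 2.1531×10^8 s ÷ 3.15576×10^7 s/year (365.25 × 86400) = 6.823 years.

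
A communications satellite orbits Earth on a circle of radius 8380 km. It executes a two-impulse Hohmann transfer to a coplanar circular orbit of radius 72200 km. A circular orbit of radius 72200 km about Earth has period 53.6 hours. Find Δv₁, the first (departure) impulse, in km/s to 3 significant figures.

Δv₁ = 2.34 km/s

From Kepler's third law T² = 4π²r³/μ at r = 72200 km, T = 53.6 hours = 53.6 × 3600 s = 1.9296×10^5 s: μ = 4π²r³/T² = 3.99059×10^5 km³/s².
Semi-major axis of the transfer orbit: a_t = (8380 + 72200)/2 = 40290 km.
On the circular orbit at r = 8380 km, v_c = √(μ/r) = 6.901 km/s.
Transfer-orbit speed at the same r (vis-viva, a = a_t): v_t = √[μ(2/r − 1/a_t)] = 9.238 km/s.
Δv₁ = |v_t − v_c| = |9.238 − 6.901| = 2.337 km/s.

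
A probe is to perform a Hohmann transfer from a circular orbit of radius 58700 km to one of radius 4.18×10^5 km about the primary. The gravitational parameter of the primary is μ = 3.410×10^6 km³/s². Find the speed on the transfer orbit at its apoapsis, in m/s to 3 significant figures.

The Hohmann ellipse has a_t = (r₁ + r₂)/2 = 2.3835×10^5 km.
At apoapsis, r = 4.180×10^5 km.
Applying v² = μ(2/r − 1/a_t): v = 1.417 km/s.

v = 1420 m/s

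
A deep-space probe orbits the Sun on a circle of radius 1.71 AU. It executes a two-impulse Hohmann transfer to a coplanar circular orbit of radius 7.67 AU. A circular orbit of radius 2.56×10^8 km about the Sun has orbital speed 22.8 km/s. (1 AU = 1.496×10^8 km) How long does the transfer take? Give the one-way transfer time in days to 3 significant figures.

From the circular-orbit relation v² = μ/r at r = 2.56×10^8 km: μ = v²r = (22.8)² × 2.56×10^8 = 1.33079×10^11 km³/s².
In km: r₁ = 1.71 × 1.496×10^8 = 2.55816×10^8 km; r₂ = 7.67 × 1.496×10^8 = 1.147432×10^9 km.
The Hohmann ellipse has a_t = (r₁ + r₂)/2 = 7.01624×10^8 km.
Transfer time t = π√(a_t³/μ) = π√((7.01624×10^8)³ / 1.33079×10^11) = 1.600×10^8 s.
Converting: 1.600×10^8 s ÷ 86400 s/day = 1850 days.

t = 1850 days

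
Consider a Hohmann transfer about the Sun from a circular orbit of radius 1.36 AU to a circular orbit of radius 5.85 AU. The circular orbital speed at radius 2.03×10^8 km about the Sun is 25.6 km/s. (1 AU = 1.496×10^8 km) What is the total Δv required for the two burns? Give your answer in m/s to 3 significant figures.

From the circular-orbit relation v² = μ/r at r = 2.03×10^8 km: μ = v²r = (25.6)² × 2.03×10^8 = 1.33038×10^11 km³/s².
In km: r₁ = 1.36 × 1.496×10^8 = 2.03456×10^8 km; r₂ = 5.85 × 1.496×10^8 = 8.7516×10^8 km.
Semi-major axis of the transfer orbit: a_t = (2.03456×10^8 + 8.7516×10^8)/2 = 5.39308×10^8 km.
Circular speed at r₁: v₁ = √(μ/r₁) = √(1.33038×10^11/2.03456×10^8) = 25.5713 km/s.
Transfer-orbit speed at r₁ (v² = μ(2/r − 1/a)): v_p = √[μ(2/r₁ − 1/a_t)] = 32.5745 km/s.
First burn Δv₁ = |v_p − v₁| = 7.003 km/s.
Circular speed at r₂: v₂ = √(μ/r₂) = 12.33 km/s.
Transfer-orbit speed at r₂: v_a = √[μ(2/r₂ − 1/a_t)] = 7.573 km/s.
Second burn Δv₂ = |v₂ − v_a| = 4.757 km/s.
Total Δv = Δv₁ + Δv₂ = 11.76 km/s.

Δv = 11800 m/s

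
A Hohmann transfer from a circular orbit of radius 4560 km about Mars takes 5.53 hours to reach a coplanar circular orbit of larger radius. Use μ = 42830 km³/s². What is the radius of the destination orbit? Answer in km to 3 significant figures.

Transfer time t = 5.53 hours = 19908 s, and t = π√(a_t³/μ).
So a_t = (μ t²/π²)^(1/3) = (42830 × (19908)² / π²)^(1/3) = 11981 km.
Since a_t = (r₁ + r₂)/2, r₂ = 2a_t − r₁ = 2×11981 − 4560 = 19402 km.

r₂ = 19400 km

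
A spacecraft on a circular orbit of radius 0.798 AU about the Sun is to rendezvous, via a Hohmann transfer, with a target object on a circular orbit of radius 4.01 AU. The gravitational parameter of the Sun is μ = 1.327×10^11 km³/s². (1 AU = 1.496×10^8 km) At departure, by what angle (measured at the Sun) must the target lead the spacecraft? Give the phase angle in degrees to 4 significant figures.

φ = 96.45°

In km: r₁ = 0.798 × 1.496×10^8 = 1.193808×10^8 km; r₂ = 4.01 × 1.496×10^8 = 5.99896×10^8 km.
The Hohmann ellipse has a_t = (r₁ + r₂)/2 = 3.596384×10^8 km.
The half-period of the transfer ellipse is t = π√(a_t³/μ) = 5.8818×10^7 s.
The target's mean motion on its circular orbit is ω₂ = √(μ/r₂³) = 2.4793×10^-8 rad/s.
Angle swept by the target during transfer: ω₂·t = 1.4583 rad = 83.55°.
The spacecraft traverses 180° on the transfer ellipse, so the target must lead by 180° − 83.55° = 96.45°.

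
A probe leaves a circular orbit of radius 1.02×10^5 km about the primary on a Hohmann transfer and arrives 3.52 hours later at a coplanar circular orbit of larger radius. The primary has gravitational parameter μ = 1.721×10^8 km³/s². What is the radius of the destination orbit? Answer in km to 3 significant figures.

r₂ = 1.80×10^5 km

Transfer time t = 3.52 hours = 12672 s, and t = π√(a_t³/μ).
So a_t = (μ t²/π²)^(1/3) = (1.721×10^8 × (12672)² / π²)^(1/3) = 1.4095×10^5 km.
Since a_t = (r₁ + r₂)/2, r₂ = 2a_t − r₁ = 2×1.4095×10^5 − 1.020×10^5 = 1.799×10^5 km.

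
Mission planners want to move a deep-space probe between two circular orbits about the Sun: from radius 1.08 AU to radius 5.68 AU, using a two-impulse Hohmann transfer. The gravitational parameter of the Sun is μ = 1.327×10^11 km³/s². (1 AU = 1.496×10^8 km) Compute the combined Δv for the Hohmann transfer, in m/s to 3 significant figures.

Δv = 13900 m/s

In km: r₁ = 1.08 × 1.496×10^8 = 1.61568×10^8 km; r₂ = 5.68 × 1.496×10^8 = 8.49728×10^8 km.
Semi-major axis of the transfer orbit: a_t = (1.61568×10^8 + 8.49728×10^8)/2 = 5.05648×10^8 km.
Circular speed at r₁: v₁ = √(μ/r₁) = √(1.327×10^11/1.61568×10^8) = 28.6588 km/s.
On the transfer ellipse at r₁, vis-viva gives v_p = √[μ(2/r₁ − 1/a_t)] = 37.1513 km/s.
First burn Δv₁ = |v_p − v₁| = 8.4925 km/s.
Circular speed at r₂: v₂ = √(μ/r₂) = 12.4967 km/s.
Transfer-orbit speed at r₂: v_a = √[μ(2/r₂ − 1/a_t)] = 7.06397 km/s.
Second burn Δv₂ = |v₂ − v_a| = 5.4327 km/s.
Δv = Δv₁ + Δv₂ = 8.4925 + 5.4327 = 13.93 km/s.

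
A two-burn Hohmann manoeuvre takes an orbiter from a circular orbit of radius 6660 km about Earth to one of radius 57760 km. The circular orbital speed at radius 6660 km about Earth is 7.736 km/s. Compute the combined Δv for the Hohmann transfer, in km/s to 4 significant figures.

Δv = 4.056 km/s

From the circular-orbit relation v² = μ/r at r = 6660 km: μ = v²r = (7.736)² × 6660 = 3.98572×10^5 km³/s².
The Hohmann ellipse has a_t = (r₁ + r₂)/2 = 32210 km.
At r₁ the circular-orbit speed is v₁ = √(μ/r₁) = 7.73600 km/s.
Transfer-orbit speed at r₁ (vis-viva equation): v_p = √[μ(2/r₁ − 1/a_t)] = 10.3594 km/s.
First burn Δv₁ = |v_p − v₁| = 2.6234 km/s.
Circular speed at r₂: v₂ = √(μ/r₂) = 2.6269 km/s.
Transfer-orbit speed at r₂: v_a = √[μ(2/r₂ − 1/a_t)] = 1.1945 km/s.
Second burn Δv₂ = |v₂ − v_a| = 1.4324 km/s.
Total Δv = Δv₁ + Δv₂ = 4.056 km/s.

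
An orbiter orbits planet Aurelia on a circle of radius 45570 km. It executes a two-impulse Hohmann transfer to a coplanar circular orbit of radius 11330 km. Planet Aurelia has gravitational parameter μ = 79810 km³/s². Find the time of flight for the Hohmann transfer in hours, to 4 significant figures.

t = 14.82 hours

Semi-major axis of the transfer orbit: a_t = (45570 + 11330)/2 = 28450 km.
By Kepler's third law the transfer-orbit period is T = 2π√(a_t³/μ), so t = T/2 = 53360 s.
Converting: 53360 s ÷ 3600 s/hour = 14.82 hours.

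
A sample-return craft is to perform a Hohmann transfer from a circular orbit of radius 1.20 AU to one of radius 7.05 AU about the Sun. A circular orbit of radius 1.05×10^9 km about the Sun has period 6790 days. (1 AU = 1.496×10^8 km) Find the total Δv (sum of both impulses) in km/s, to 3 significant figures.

Δv = 13.5 km/s

From Kepler's third law T² = 4π²r³/μ at r = 1.05×10^9 km, T = 6790 days = 6790 × 86400 s = 5.86656×10^8 s: μ = 4π²r³/T² = 1.32789×10^11 km³/s².
In km: r₁ = 1.20 × 1.496×10^8 = 1.7952×10^8 km; r₂ = 7.05 × 1.496×10^8 = 1.05468×10^9 km.
The Hohmann ellipse has a_t = (r₁ + r₂)/2 = 6.171×10^8 km.
Circular speed at r₁: v₁ = √(μ/r₁) = √(1.32789×10^11/1.7952×10^8) = 27.197 km/s.
Transfer-orbit speed at r₁ (vis-viva equation): v_p = √[μ(2/r₁ − 1/a_t)] = 35.555 km/s.
First burn Δv₁ = |v_p − v₁| = 8.358 km/s.
At r₂, v₂ = √(μ/r₂) = 11.221 km/s.
Transfer-orbit speed at r₂: v_a = √[μ(2/r₂ − 1/a_t)] = 6.0520 km/s.
Second burn Δv₂ = |v₂ − v_a| = 5.169 km/s.
Total Δv = Δv₁ + Δv₂ = 13.53 km/s.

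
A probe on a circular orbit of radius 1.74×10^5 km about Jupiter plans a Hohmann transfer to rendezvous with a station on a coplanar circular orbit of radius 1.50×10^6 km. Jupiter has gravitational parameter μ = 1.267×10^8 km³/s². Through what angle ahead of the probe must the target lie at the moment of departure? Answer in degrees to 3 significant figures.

φ = 105°

Semi-major axis of the transfer orbit: a_t = (1.740×10^5 + 1.500×10^6)/2 = 8.370×10^5 km.
The half-period of the transfer ellipse is t = π√(a_t³/μ) = 2.1372×10^5 s.
The target's mean motion on its circular orbit is ω₂ = √(μ/r₂³) = 6.1270×10^-6 rad/s.
Angle swept by the target during transfer: ω₂·t = 1.3095 rad = 75.03°.
Arrival is 180° from departure on the ellipse, so φ = 180° − 75.03° = 105°.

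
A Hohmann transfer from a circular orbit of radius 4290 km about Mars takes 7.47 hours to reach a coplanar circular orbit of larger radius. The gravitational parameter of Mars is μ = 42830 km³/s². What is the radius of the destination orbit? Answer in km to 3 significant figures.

r₂ = 25000 km

Transfer time t = 7.47 hours = 26892 s, and t = π√(a_t³/μ).
So a_t = (μ t²/π²)^(1/3) = (42830 × (26892)² / π²)^(1/3) = 14641 km.
Since a_t = (r₁ + r₂)/2, r₂ = 2a_t − r₁ = 2×14641 − 4290 = 24992 km.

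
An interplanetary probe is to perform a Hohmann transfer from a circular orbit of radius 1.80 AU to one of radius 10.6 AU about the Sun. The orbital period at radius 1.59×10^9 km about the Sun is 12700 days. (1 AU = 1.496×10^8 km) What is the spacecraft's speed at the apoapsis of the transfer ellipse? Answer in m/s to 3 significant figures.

From Kepler's third law T² = 4π²r³/μ at r = 1.59×10^9 km, T = 12700 days = 12700 × 86400 s = 1.09728×10^9 s: μ = 4π²r³/T² = 1.31800×10^11 km³/s².
In km: r₁ = 1.80 × 1.496×10^8 = 2.6928×10^8 km; r₂ = 10.6 × 1.496×10^8 = 1.58576×10^9 km.
Semi-major axis of the transfer orbit: a_t = (2.6928×10^8 + 1.58576×10^9)/2 = 9.2752×10^8 km.
At apoapsis, r = 1.58576×10^9 km.
Vis-viva: v = √[μ(2/r − 1/a_t)] = √[1.31800×10^11 × (2/1.58576×10^9 − 1/9.2752×10^8)] = 4.912 km/s.

v = 4910 m/s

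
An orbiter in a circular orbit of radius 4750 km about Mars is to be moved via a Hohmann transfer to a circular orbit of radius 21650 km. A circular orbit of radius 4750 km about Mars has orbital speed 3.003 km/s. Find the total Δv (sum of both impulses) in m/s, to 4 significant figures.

From the circular-orbit relation v² = μ/r at r = 4750 km: μ = v²r = (3.003)² × 4750 = 42835.5 km³/s².
Semi-major axis of the transfer orbit: a_t = (4750 + 21650)/2 = 13200 km.
At r₁ the circular-orbit speed is v₁ = √(μ/r₁) = 3.0030 km/s.
Transfer-orbit speed at r₁ (vis-viva): v_p = √[μ(2/r₁ − 1/a_t)] = 3.8459 km/s.
First burn Δv₁ = |v_p − v₁| = 0.8429 km/s.
At r₂, v₂ = √(μ/r₂) = 1.4066 km/s.
Transfer-orbit speed at r₂: v_a = √[μ(2/r₂ − 1/a_t)] = 0.84379 km/s.
Second burn Δv₂ = |v₂ − v_a| = 0.5628 km/s.
Δv = Δv₁ + Δv₂ = 0.8429 + 0.5628 = 1.406 km/s.

Δv = 1406 m/s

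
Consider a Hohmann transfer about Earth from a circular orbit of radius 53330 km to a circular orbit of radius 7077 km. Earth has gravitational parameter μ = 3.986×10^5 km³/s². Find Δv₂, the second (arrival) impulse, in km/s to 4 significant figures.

Semi-major axis of the transfer orbit: a_t = (53330 + 7077)/2 = 30203.5 km.
Circular speed at r = 7077 km: v_c = √(μ/r) = 7.50489 km/s.
Vis-viva on the transfer ellipse at r = 7077 km gives v_t = √[μ(2/r − 1/a_t)] = 9.97243 km/s.
Δv₂ = |v_t − v_c| = |9.97243 − 7.50489| = 2.468 km/s.

Δv₂ = 2.468 km/s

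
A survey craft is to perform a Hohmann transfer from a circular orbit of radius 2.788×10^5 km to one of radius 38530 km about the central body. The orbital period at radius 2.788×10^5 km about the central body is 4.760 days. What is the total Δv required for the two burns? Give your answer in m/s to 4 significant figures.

Δv = 5891 m/s

From Kepler's third law T² = 4π²r³/μ at r = 2.788×10^5 km, T = 4.760 days = 4.760 × 86400 s = 4.11264×10^5 s: μ = 4π²r³/T² = 5.05821×10^6 km³/s².
Semi-major axis of the transfer orbit: a_t = (2.788×10^5 + 38530)/2 = 1.58665×10^5 km.
At r₁ the circular-orbit speed is v₁ = √(μ/r₁) = 4.2594 km/s.
Transfer-orbit speed at r₁ (vis-viva): v_a = √[μ(2/r₁ − 1/a_t)] = 2.0990 km/s.
First burn Δv₁ = |v_a − v₁| = 2.1604 km/s.
At r₂, v₂ = √(μ/r₂) = 11.4577 km/s.
Transfer-orbit speed at r₂: v_p = √[μ(2/r₂ − 1/a_t)] = 15.1881 km/s.
Second burn Δv₂ = |v₂ − v_p| = 3.7304 km/s.
Total Δv = Δv₁ + Δv₂ = 5.891 km/s.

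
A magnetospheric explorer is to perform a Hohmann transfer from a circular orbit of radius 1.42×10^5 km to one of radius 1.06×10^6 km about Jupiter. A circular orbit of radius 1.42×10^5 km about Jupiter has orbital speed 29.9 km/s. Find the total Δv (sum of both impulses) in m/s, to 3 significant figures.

Δv = 15400 m/s

From the circular-orbit relation v² = μ/r at r = 1.42×10^5 km: μ = v²r = (29.9)² × 1.42×10^5 = 1.26949×10^8 km³/s².
Semi-major axis of the transfer orbit: a_t = (1.420×10^5 + 1.060×10^6)/2 = 6.010×10^5 km.
Circular speed at r₁: v₁ = √(μ/r₁) = √(1.26949×10^8/1.420×10^5) = 29.900 km/s.
On the transfer ellipse at r₁, vis-viva gives v_p = √[μ(2/r₁ − 1/a_t)] = 39.709 km/s.
First burn Δv₁ = |v_p − v₁| = 9.809 km/s.
Circular speed at r₂: v₂ = √(μ/r₂) = 10.9437 km/s.
Transfer-orbit speed at r₂: v_a = √[μ(2/r₂ − 1/a_t)] = 5.31948 km/s.
Second burn Δv₂ = |v₂ − v_a| = 5.624 km/s.
Total Δv = Δv₁ + Δv₂ = 15.43 km/s.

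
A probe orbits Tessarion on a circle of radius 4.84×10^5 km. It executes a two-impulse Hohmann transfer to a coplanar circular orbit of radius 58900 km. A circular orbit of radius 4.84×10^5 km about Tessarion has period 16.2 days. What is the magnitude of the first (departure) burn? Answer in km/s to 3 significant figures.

Δv₁ = 1.16 km/s

From Kepler's third law T² = 4π²r³/μ at r = 4.84×10^5 km, T = 16.2 days = 16.2 × 86400 s = 1.39968×10^6 s: μ = 4π²r³/T² = 2.28475×10^6 km³/s².
The Hohmann ellipse has a_t = (r₁ + r₂)/2 = 2.7145×10^5 km.
On the circular orbit at r = 4.840×10^5 km, v_c = √(μ/r) = 2.173 km/s.
Transfer-orbit speed at the same r (vis-viva, a = a_t): v_t = √[μ(2/r − 1/a_t)] = 1.012 km/s.
Δv₁ = |v_t − v_c| = |1.012 − 2.173| = 1.161 km/s.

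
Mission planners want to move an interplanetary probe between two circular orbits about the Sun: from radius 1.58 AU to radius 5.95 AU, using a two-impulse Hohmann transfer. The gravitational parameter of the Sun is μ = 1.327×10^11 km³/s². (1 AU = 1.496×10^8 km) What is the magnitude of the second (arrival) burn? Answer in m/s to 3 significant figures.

In km: r₁ = 1.58 × 1.496×10^8 = 2.36368×10^8 km; r₂ = 5.95 × 1.496×10^8 = 8.9012×10^8 km.
Transfer-ellipse semi-major axis a_t = (r₁ + r₂)/2 = (2.36368×10^8 + 8.9012×10^8)/2 = 5.63244×10^8 km.
Circular speed at r = 8.9012×10^8 km: v_c = √(μ/r) = 12.21 km/s.
Transfer-orbit speed at the same r (vis-viva, a = a_t): v_t = √[μ(2/r − 1/a_t)] = 7.910 km/s.
Δv₂ = |v_t − v_c| = |7.910 − 12.21| = 4.300 km/s.

Δv₂ = 4300 m/s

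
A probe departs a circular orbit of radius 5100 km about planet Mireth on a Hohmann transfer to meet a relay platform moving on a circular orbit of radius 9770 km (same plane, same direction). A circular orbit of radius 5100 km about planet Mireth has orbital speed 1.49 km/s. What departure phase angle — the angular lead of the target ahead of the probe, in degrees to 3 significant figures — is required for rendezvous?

φ = 60.5°

From the circular-orbit relation v² = μ/r at r = 5100 km: μ = v²r = (1.49)² × 5100 = 11322.5 km³/s².
Transfer-ellipse semi-major axis a_t = (r₁ + r₂)/2 = (5100 + 9770)/2 = 7435 km.
The half-period of the transfer ellipse is t = π√(a_t³/μ) = 18930 s.
The target's mean motion on its circular orbit is ω₂ = √(μ/r₂³) = 1.102×10^-4 rad/s.
Angle swept by the target during transfer: ω₂·t = 2.086 rad = 119.5°.
The probe traverses 180° on the transfer ellipse, so the target must lead by 180° − 119.5° = 60.5°.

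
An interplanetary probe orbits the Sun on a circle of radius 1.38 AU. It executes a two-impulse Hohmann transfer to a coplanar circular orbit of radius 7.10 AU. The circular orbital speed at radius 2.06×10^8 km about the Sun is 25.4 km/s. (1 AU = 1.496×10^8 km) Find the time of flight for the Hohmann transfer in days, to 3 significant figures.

From the circular-orbit relation v² = μ/r at r = 2.06×10^8 km: μ = v²r = (25.4)² × 2.06×10^8 = 1.32903×10^11 km³/s².
In km: r₁ = 1.38 × 1.496×10^8 = 2.06448×10^8 km; r₂ = 7.10 × 1.496×10^8 = 1.06216×10^9 km.
Semi-major axis of the transfer orbit: a_t = (2.06448×10^8 + 1.06216×10^9)/2 = 6.34304×10^8 km.
Half the transfer-orbit period gives t = π√(a_t³/μ) = 1.377×10^8 s.
Converting: 1.377×10^8 s ÷ 86400 s/day = 1590 days.

t = 1590 days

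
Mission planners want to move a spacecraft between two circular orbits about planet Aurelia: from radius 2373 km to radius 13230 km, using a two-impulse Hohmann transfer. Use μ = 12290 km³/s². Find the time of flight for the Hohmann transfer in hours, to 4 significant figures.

t = 5.424 hours

Transfer-ellipse semi-major axis a_t = (r₁ + r₂)/2 = (2373 + 13230)/2 = 7801.5 km.
Transfer time t = π√(a_t³/μ) = π√((7801.5)³ / 12290) = 19527 s.
Converting: 19527 s ÷ 3600 s/hour = 5.424 hours.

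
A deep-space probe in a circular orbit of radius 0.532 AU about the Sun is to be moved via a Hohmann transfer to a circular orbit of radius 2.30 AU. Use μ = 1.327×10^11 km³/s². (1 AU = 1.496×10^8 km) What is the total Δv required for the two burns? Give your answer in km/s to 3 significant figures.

In km: r₁ = 0.532 × 1.496×10^8 = 7.95872×10^7 km; r₂ = 2.30 × 1.496×10^8 = 3.4408×10^8 km.
Semi-major axis of the transfer orbit: a_t = (7.95872×10^7 + 3.4408×10^8)/2 = 2.118336×10^8 km.
At r₁ the circular-orbit speed is v₁ = √(μ/r₁) = 40.83 km/s.
On the transfer ellipse at r₁, vis-viva equation gives v_p = √[μ(2/r₁ − 1/a_t)] = 52.04 km/s.
First burn Δv₁ = |v_p − v₁| = 11.21 km/s.
At r₂, v₂ = √(μ/r₂) = 19.638 km/s.
Transfer-orbit speed at r₂: v_a = √[μ(2/r₂ − 1/a_t)] = 12.037 km/s.
Second burn Δv₂ = |v₂ − v_a| = 7.601 km/s.
Δv = Δv₁ + Δv₂ = 11.21 + 7.601 = 18.81 km/s.

Δv = 18.8 km/s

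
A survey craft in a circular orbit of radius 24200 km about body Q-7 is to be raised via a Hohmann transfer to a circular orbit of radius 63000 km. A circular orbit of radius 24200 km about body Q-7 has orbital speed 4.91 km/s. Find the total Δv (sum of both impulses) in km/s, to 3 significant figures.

From the circular-orbit relation v² = μ/r at r = 24200 km: μ = v²r = (4.91)² × 24200 = 5.83416×10^5 km³/s².
The Hohmann ellipse has a_t = (r₁ + r₂)/2 = 43600 km.
Circular speed at r₁: v₁ = √(μ/r₁) = √(5.83416×10^5/24200) = 4.9100 km/s.
Transfer-orbit speed at r₁ (v² = μ(2/r − 1/a)): v_p = √[μ(2/r₁ − 1/a_t)] = 5.9021 km/s.
First burn Δv₁ = |v_p − v₁| = 0.9921 km/s.
At r₂, v₂ = √(μ/r₂) = 3.043 km/s.
Transfer-orbit speed at r₂: v_a = √[μ(2/r₂ − 1/a_t)] = 2.267 km/s.
Second burn Δv₂ = |v₂ − v_a| = 0.7760 km/s.
Total Δv = Δv₁ + Δv₂ = 1.768 km/s.

Δv = 1.77 km/s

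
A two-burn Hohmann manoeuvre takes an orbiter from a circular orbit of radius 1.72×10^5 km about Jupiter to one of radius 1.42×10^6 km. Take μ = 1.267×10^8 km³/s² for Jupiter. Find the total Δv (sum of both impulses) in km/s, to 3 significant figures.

Semi-major axis of the transfer orbit: a_t = (1.720×10^5 + 1.420×10^6)/2 = 7.960×10^5 km.
At r₁ the circular-orbit speed is v₁ = √(μ/r₁) = 27.141 km/s.
On the transfer ellipse at r₁, vis-viva gives v_p = √[μ(2/r₁ − 1/a_t)] = 36.250 km/s.
First burn Δv₁ = |v_p − v₁| = 9.109 km/s.
Circular speed at r₂: v₂ = √(μ/r₂) = 9.446 km/s.
Transfer-orbit speed at r₂: v_a = √[μ(2/r₂ − 1/a_t)] = 4.391 km/s.
Second burn Δv₂ = |v₂ − v_a| = 5.055 km/s.
Total Δv = Δv₁ + Δv₂ = 14.16 km/s.

Δv = 14.2 km/s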